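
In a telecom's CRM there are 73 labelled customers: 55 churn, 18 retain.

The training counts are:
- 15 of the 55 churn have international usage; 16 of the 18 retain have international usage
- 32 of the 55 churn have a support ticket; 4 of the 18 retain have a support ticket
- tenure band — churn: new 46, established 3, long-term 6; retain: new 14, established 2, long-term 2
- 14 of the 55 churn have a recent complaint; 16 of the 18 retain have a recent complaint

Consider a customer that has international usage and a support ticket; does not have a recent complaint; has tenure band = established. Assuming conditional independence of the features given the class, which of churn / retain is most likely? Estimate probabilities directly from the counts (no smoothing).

churn: (55/73) × (15/55) × (32/55) × (3/55) × (41/55) ≈ 0.00486111
retain: (18/73) × (16/18) × (4/18) × (2/18) × (2/18) ≈ 0.000601312
Highest score → churn.

churn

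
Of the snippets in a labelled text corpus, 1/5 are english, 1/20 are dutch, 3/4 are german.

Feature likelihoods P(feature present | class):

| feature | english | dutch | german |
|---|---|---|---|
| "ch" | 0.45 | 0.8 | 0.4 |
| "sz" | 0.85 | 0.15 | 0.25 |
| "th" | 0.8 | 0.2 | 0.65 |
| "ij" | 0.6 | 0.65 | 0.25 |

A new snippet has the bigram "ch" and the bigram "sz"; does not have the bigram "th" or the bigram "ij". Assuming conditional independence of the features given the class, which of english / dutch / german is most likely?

german

english: 0.2 × 0.45 × 0.85 × (1−0.8) × (1−0.6) = 0.00612
dutch: 0.05 × 0.8 × 0.15 × (1−0.2) × (1−0.65) = 0.00168
german: 0.75 × 0.4 × 0.25 × (1−0.65) × (1−0.25) = 0.0196875
Highest score → german.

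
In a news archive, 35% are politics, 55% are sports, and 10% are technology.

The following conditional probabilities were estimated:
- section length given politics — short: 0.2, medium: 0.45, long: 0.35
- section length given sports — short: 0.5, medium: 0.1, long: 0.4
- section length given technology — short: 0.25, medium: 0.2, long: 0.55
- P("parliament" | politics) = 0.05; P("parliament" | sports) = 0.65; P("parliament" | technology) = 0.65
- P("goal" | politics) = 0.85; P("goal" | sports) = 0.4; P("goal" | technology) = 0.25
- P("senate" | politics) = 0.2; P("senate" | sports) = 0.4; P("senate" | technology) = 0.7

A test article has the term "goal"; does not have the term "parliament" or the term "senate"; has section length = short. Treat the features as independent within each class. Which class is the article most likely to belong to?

politics

politics: 0.35 × 0.2 × (1−0.05) × 0.85 × (1−0.2) = 0.04522
sports: 0.55 × 0.5 × (1−0.65) × 0.4 × (1−0.4) = 0.0231
technology: 0.1 × 0.25 × (1−0.65) × 0.25 × (1−0.7) = 0.00065625
Highest score → politics.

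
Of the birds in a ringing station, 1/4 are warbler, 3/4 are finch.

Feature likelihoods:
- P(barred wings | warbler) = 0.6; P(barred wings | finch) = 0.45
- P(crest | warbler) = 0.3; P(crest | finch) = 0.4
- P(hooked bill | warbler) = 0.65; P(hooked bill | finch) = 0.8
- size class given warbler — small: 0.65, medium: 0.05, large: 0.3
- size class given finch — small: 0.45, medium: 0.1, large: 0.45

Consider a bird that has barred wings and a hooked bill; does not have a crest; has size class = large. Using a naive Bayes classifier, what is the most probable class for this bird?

finch

warbler: 0.25 × 0.6 × (1−0.3) × 0.65 × 0.3 = 0.020475
finch: 0.75 × 0.45 × (1−0.4) × 0.8 × 0.45 = 0.0729
Highest score → finch.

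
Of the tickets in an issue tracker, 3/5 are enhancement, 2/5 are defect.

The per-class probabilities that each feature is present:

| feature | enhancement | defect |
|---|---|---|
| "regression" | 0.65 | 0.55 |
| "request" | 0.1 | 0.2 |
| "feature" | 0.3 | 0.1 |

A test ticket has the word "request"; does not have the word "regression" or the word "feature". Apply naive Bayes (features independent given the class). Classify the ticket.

enhancement: 0.6 × (1−0.65) × 0.1 × (1−0.3) = 0.0147
defect: 0.4 × (1−0.55) × 0.2 × (1−0.1) = 0.0324
Highest score → defect.

defect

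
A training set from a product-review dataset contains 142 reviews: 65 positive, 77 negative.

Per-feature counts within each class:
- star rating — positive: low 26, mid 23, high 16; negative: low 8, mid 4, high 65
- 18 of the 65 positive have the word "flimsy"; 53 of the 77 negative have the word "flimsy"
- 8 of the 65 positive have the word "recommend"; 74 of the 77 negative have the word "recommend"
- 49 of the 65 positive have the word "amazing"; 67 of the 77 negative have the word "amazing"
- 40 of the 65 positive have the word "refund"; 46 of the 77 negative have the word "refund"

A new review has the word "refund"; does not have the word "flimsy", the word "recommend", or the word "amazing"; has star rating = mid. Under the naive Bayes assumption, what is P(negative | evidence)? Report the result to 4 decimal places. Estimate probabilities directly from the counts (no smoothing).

0.0017

positive: (65/142) × (23/65) × (47/65) × (57/65) × (16/65) × (40/65) ≈ 0.0155575
negative: (77/142) × (4/77) × (24/77) × (3/77) × (10/77) × (46/77) ≈ 0.0000265399
P(negative | x) = 0.0000265399 / 0.0155840399 ≈ 0.0017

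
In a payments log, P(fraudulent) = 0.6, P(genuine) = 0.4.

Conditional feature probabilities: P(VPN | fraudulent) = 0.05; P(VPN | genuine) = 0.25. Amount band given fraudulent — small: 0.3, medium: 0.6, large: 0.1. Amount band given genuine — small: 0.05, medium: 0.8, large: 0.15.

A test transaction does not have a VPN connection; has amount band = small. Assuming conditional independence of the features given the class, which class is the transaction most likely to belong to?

fraudulent: 0.6 × (1−0.05) × 0.3 = 0.171
genuine: 0.4 × (1−0.25) × 0.05 = 0.015
Highest score → fraudulent.

fraudulent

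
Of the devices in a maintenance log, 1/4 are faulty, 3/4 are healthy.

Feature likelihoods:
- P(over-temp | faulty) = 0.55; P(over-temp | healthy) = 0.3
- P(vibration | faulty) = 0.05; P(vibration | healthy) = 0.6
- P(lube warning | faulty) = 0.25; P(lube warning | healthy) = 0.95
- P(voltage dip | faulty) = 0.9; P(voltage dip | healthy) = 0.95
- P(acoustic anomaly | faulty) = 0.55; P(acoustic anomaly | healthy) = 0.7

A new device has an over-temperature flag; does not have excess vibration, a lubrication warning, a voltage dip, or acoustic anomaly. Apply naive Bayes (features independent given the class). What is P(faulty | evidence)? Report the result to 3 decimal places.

faulty: 0.25 × 0.55 × (1−0.05) × (1−0.25) × (1−0.9) × (1−0.55) = 0.00440859375
healthy: 0.75 × 0.3 × (1−0.6) × (1−0.95) × (1−0.95) × (1−0.7) = 0.0000675
P(faulty | x) = 0.00440859375 / 0.00447609375 ≈ 0.985

0.985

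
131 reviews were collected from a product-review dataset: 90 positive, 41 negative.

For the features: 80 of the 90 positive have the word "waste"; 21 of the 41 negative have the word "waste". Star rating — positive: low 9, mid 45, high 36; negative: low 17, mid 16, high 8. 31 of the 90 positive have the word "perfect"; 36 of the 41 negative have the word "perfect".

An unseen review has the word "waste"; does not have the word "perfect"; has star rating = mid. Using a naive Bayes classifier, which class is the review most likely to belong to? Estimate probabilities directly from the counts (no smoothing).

positive

positive: (90/131) × (80/90) × (45/90) × (59/90) ≈ 0.20017
negative: (41/131) × (21/41) × (16/41) × (5/41) ≈ 0.00762905
Highest score → positive.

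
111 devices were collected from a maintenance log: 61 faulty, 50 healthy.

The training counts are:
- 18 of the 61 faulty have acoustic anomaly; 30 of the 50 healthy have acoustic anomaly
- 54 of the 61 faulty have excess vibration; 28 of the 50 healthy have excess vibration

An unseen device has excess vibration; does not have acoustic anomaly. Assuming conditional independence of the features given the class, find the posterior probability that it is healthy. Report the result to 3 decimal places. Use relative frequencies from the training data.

faulty: (61/111) × (43/61) × (54/61) ≈ 0.342933
healthy: (50/111) × (20/50) × (28/50) ≈ 0.100901
P(healthy | x) = 0.100901 / 0.443834 ≈ 0.227

0.227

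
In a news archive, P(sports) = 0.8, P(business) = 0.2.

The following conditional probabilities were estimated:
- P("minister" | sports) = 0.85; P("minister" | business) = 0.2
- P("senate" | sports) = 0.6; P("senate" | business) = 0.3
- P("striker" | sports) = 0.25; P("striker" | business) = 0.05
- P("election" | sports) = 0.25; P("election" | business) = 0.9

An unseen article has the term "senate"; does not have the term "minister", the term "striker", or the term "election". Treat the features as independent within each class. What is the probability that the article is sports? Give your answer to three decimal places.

0.899

sports: 0.8 × (1−0.85) × 0.6 × (1−0.25) × (1−0.25) = 0.0405
business: 0.2 × (1−0.2) × 0.3 × (1−0.05) × (1−0.9) = 0.00456
P(sports | x) = 0.0405 / 0.04506 ≈ 0.899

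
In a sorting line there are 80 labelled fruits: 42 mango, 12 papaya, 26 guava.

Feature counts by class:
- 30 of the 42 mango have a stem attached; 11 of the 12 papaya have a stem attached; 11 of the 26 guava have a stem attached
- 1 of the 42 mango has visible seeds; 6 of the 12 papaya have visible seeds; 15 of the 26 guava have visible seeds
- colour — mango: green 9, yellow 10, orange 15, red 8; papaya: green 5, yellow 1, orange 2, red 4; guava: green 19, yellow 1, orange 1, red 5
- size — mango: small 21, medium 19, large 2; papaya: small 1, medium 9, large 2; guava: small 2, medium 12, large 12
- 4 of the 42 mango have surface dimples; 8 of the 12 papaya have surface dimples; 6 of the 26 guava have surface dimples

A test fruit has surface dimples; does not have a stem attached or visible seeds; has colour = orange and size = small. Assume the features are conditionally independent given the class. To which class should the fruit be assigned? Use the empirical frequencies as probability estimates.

mango

mango: (42/80) × (12/42) × (41/42) × (15/42) × (21/42) × (4/42) ≈ 0.00249028
papaya: (12/80) × (1/12) × (6/12) × (2/12) × (1/12) × (8/12) ≈ 0.0000578704
guava: (26/80) × (15/26) × (11/26) × (1/26) × (2/26) × (6/26) ≈ 0.0000541604
Highest score → mango.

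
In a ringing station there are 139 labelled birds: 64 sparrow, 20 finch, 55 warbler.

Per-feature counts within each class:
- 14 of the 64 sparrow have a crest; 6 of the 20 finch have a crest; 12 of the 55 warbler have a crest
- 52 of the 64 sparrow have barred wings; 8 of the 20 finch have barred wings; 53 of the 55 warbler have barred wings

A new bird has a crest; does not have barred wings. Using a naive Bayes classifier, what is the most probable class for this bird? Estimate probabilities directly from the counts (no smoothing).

finch

sparrow: (64/139) × (14/64) × (12/64) ≈ 0.0188849
finch: (20/139) × (6/20) × (12/20) ≈ 0.0258993
warbler: (55/139) × (12/55) × (2/55) ≈ 0.00313931
Highest score → finch.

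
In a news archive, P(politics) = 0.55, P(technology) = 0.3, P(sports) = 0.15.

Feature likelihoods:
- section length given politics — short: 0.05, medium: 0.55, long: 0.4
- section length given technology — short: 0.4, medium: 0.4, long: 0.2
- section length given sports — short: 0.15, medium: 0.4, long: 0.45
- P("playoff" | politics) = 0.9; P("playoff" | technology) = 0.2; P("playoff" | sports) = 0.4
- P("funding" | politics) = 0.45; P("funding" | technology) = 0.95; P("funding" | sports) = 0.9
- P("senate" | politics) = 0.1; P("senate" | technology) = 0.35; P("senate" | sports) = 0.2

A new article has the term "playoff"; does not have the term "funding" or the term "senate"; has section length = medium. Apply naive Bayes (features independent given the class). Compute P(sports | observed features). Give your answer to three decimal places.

0.014

politics: 0.55 × 0.55 × 0.9 × (1−0.45) × (1−0.1) = 0.13476375
technology: 0.3 × 0.4 × 0.2 × (1−0.95) × (1−0.35) = 0.00078
sports: 0.15 × 0.4 × 0.4 × (1−0.9) × (1−0.2) = 0.00192
P(sports | x) = 0.00192 / 0.13746375 ≈ 0.014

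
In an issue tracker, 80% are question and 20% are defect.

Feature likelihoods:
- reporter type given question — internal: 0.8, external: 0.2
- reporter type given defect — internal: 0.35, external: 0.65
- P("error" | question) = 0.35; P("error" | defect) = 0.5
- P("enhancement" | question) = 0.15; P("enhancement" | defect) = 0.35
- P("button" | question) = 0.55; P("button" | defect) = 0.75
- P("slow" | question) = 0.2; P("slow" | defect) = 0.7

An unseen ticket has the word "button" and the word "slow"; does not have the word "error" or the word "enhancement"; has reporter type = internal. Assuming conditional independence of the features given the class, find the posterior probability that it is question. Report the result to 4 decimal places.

0.7651

question: 0.8 × 0.8 × (1−0.35) × (1−0.15) × 0.55 × 0.2 = 0.038896
defect: 0.2 × 0.35 × (1−0.5) × (1−0.35) × 0.75 × 0.7 = 0.01194375
P(question | x) = 0.038896 / 0.05083975 ≈ 0.7651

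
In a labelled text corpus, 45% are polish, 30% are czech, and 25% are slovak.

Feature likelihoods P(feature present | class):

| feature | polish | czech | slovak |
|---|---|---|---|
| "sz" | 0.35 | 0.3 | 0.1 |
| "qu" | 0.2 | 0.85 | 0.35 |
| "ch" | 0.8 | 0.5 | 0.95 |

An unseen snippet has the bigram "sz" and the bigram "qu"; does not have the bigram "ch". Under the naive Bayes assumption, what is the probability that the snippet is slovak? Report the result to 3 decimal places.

polish: 0.45 × 0.35 × 0.2 × (1−0.8) = 0.0063
czech: 0.3 × 0.3 × 0.85 × (1−0.5) = 0.03825
slovak: 0.25 × 0.1 × 0.35 × (1−0.95) = 0.0004375
P(slovak | x) = 0.0004375 / 0.0449875 ≈ 0.010

0.010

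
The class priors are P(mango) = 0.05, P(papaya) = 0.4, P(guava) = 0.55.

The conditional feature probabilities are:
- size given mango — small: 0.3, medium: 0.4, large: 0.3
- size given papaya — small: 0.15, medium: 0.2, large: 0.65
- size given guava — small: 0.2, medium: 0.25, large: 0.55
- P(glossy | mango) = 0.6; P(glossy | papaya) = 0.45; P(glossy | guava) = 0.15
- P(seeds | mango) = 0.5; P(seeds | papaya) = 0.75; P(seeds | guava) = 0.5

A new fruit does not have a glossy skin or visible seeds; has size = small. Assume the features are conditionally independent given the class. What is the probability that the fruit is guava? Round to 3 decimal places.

0.806

mango: 0.05 × 0.3 × (1−0.6) × (1−0.5) = 0.003
papaya: 0.4 × 0.15 × (1−0.45) × (1−0.75) = 0.00825
guava: 0.55 × 0.2 × (1−0.15) × (1−0.5) = 0.04675
P(guava | x) = 0.04675 / 0.058 ≈ 0.806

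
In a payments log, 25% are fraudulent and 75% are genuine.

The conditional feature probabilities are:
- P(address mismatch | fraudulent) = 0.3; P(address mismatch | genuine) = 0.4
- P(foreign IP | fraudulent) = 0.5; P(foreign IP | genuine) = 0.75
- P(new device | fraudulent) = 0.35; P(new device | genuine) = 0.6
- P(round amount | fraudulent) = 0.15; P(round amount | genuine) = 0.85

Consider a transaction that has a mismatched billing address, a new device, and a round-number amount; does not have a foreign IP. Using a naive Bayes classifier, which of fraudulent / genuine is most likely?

genuine

fraudulent: 0.25 × 0.3 × (1−0.5) × 0.35 × 0.15 = 0.00196875
genuine: 0.75 × 0.4 × (1−0.75) × 0.6 × 0.85 = 0.03825
Highest score → genuine.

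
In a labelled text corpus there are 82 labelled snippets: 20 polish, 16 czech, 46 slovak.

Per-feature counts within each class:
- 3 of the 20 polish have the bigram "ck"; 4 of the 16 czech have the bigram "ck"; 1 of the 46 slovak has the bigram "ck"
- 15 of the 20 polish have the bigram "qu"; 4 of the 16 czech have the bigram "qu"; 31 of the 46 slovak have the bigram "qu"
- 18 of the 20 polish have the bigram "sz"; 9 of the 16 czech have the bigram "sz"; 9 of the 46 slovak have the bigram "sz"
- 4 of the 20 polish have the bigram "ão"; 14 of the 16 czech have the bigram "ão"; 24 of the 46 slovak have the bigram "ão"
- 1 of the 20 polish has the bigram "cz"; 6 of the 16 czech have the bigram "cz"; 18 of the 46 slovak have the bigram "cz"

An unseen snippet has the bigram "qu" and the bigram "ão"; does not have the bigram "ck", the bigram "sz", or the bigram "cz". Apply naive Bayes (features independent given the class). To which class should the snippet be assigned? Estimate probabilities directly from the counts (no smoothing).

slovak

polish: (20/82) × (17/20) × (15/20) × (2/20) × (4/20) × (19/20) ≈ 0.00295427
czech: (16/82) × (12/16) × (4/16) × (7/16) × (14/16) × (10/16) ≈ 0.00875333
slovak: (46/82) × (45/46) × (31/46) × (37/46) × (24/46) × (28/46) ≈ 0.0944713
Highest score → slovak.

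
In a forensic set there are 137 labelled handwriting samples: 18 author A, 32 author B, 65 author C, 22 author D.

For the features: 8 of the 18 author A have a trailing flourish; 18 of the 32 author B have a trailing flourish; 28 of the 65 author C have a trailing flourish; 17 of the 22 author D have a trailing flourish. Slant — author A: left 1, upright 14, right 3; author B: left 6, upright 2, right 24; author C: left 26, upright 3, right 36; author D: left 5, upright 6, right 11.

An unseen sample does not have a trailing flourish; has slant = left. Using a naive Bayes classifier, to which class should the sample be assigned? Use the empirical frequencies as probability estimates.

author C

author A: (18/137) × (10/18) × (1/18) ≈ 0.00405515
author B: (32/137) × (14/32) × (6/32) ≈ 0.0191606
author C: (65/137) × (37/65) × (26/65) ≈ 0.108029
author D: (22/137) × (5/22) × (5/22) ≈ 0.00829463
Highest score → author C.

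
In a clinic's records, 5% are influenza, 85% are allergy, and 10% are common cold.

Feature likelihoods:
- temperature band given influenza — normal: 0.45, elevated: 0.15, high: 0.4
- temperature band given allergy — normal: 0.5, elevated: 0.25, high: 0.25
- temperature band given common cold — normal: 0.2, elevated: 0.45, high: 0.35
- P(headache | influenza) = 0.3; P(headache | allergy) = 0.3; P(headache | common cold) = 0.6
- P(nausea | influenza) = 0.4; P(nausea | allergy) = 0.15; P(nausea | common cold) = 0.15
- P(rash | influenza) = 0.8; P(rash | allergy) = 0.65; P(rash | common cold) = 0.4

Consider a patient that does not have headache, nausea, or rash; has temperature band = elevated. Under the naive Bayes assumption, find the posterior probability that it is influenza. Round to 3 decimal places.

0.012

influenza: 0.05 × 0.15 × (1−0.3) × (1−0.4) × (1−0.8) = 0.00063
allergy: 0.85 × 0.25 × (1−0.3) × (1−0.15) × (1−0.65) = 0.044253125
common cold: 0.1 × 0.45 × (1−0.6) × (1−0.15) × (1−0.4) = 0.00918
P(influenza | x) = 0.00063 / 0.054063125 ≈ 0.012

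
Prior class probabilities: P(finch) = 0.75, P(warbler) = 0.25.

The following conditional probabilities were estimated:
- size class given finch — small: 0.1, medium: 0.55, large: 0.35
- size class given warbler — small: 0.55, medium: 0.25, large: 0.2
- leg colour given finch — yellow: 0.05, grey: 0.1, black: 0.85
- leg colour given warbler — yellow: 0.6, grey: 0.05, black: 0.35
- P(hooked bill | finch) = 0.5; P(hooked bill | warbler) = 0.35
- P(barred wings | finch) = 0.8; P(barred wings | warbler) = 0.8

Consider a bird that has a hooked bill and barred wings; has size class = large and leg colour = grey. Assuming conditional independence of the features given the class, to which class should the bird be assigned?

finch

finch: 0.75 × 0.35 × 0.1 × 0.5 × 0.8 = 0.0105
warbler: 0.25 × 0.2 × 0.05 × 0.35 × 0.8 = 0.0007
Highest score → finch.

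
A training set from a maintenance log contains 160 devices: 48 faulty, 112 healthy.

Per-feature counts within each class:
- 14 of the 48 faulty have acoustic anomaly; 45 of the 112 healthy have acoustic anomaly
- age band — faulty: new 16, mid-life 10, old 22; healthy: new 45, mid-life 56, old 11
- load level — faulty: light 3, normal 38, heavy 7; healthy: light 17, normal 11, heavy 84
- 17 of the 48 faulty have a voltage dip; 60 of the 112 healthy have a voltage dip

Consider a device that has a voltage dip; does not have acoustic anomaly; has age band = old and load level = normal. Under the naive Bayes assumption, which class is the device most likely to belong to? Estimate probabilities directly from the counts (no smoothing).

faulty: (48/160) × (34/48) × (22/48) × (38/48) × (17/48) ≈ 0.027308
healthy: (112/160) × (67/112) × (11/112) × (11/112) × (60/112) ≈ 0.0021639
Highest score → faulty.

faulty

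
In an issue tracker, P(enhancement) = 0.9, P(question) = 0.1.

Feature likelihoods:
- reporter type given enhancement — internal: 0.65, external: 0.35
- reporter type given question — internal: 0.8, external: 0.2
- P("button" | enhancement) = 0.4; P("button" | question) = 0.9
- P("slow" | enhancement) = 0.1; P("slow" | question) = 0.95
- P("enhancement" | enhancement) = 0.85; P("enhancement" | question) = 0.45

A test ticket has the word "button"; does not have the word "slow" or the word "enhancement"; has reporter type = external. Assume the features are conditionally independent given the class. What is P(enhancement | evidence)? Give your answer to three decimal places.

enhancement: 0.9 × 0.35 × 0.4 × (1−0.1) × (1−0.85) = 0.01701
question: 0.1 × 0.2 × 0.9 × (1−0.95) × (1−0.45) = 0.000495
P(enhancement | x) = 0.01701 / 0.017505 ≈ 0.972

0.972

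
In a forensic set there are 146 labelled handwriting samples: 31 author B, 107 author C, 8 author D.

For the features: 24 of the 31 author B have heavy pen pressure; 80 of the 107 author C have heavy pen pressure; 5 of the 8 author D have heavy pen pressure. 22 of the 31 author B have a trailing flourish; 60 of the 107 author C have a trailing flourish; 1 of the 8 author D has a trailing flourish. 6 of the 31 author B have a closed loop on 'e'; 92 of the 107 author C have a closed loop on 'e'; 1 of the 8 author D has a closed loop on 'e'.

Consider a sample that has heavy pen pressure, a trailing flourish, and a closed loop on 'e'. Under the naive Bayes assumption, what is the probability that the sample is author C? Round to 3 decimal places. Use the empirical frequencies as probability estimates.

0.920

author B: (31/146) × (24/31) × (22/31) × (6/31) ≈ 0.0225792
author C: (107/146) × (80/107) × (60/107) × (92/107) ≈ 0.264185
author D: (8/146) × (5/8) × (1/8) × (1/8) ≈ 0.000535103
P(author C | x) = 0.264185 / 0.287299303 ≈ 0.920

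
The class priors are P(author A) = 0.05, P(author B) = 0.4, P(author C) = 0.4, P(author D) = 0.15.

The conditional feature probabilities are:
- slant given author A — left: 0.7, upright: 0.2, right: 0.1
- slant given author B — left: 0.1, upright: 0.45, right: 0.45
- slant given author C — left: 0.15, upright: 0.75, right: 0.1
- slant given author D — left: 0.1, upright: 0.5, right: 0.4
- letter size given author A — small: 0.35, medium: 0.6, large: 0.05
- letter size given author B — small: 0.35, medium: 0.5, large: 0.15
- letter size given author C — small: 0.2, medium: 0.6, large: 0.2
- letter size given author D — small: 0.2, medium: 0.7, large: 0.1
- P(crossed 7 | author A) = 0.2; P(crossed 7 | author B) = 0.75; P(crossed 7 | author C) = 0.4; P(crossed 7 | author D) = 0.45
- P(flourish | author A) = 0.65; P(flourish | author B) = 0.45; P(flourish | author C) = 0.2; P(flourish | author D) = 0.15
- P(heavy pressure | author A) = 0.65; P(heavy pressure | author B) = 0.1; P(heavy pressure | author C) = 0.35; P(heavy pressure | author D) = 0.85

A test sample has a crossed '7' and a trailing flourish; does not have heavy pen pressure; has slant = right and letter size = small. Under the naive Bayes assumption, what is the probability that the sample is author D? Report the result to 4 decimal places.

0.0062

author A: 0.05 × 0.1 × 0.35 × 0.2 × 0.65 × (1−0.65) = 0.000079625
author B: 0.4 × 0.45 × 0.35 × 0.75 × 0.45 × (1−0.1) = 0.01913625
author C: 0.4 × 0.1 × 0.2 × 0.4 × 0.2 × (1−0.35) = 0.000416
author D: 0.15 × 0.4 × 0.2 × 0.45 × 0.15 × (1−0.85) = 0.0001215
P(author D | x) = 0.0001215 / 0.019753375 ≈ 0.0062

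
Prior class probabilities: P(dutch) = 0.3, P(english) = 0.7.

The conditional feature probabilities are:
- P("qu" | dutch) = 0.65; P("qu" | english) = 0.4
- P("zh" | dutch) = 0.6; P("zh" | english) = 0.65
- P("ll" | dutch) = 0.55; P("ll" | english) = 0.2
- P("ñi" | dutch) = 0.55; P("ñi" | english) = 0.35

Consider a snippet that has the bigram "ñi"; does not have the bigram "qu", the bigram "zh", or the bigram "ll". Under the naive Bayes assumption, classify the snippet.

english

dutch: 0.3 × (1−0.65) × (1−0.6) × (1−0.55) × 0.55 = 0.010395
english: 0.7 × (1−0.4) × (1−0.65) × (1−0.2) × 0.35 = 0.04116
Highest score → english.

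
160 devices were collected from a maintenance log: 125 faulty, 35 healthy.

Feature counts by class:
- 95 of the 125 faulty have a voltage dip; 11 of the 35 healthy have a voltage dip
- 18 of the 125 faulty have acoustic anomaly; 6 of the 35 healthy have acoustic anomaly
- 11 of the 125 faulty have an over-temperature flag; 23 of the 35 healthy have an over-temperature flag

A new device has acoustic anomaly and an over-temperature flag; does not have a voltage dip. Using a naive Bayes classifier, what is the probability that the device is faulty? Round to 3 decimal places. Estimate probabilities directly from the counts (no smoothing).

faulty: (125/160) × (30/125) × (18/125) × (11/125) = 0.002376
healthy: (35/160) × (24/35) × (6/35) × (23/35) ≈ 0.016898
P(faulty | x) = 0.002376 / 0.019274 ≈ 0.123

0.123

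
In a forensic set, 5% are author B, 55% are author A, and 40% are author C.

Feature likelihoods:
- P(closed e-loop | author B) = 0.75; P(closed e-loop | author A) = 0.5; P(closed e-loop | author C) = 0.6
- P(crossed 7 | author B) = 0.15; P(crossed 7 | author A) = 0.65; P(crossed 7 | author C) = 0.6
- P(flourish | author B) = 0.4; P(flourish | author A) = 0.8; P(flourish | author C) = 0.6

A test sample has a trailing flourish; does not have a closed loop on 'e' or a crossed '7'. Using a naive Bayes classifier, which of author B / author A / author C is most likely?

author B: 0.05 × (1−0.75) × (1−0.15) × 0.4 = 0.00425
author A: 0.55 × (1−0.5) × (1−0.65) × 0.8 = 0.077
author C: 0.4 × (1−0.6) × (1−0.6) × 0.6 = 0.0384
Highest score → author A.

author A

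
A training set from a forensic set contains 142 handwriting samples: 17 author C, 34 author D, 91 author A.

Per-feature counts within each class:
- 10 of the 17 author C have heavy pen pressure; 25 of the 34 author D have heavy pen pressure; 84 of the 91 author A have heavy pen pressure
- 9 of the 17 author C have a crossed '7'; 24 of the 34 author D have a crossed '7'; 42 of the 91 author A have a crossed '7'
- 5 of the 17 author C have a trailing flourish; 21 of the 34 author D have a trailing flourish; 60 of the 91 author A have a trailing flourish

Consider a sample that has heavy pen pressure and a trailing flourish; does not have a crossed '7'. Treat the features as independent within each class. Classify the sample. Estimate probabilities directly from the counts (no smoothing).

author C: (17/142) × (10/17) × (8/17) × (5/17) ≈ 0.00974706
author D: (34/142) × (25/34) × (10/34) × (21/34) ≈ 0.0319826
author A: (91/142) × (84/91) × (49/91) × (60/91) ≈ 0.210018
Highest score → author A.

author A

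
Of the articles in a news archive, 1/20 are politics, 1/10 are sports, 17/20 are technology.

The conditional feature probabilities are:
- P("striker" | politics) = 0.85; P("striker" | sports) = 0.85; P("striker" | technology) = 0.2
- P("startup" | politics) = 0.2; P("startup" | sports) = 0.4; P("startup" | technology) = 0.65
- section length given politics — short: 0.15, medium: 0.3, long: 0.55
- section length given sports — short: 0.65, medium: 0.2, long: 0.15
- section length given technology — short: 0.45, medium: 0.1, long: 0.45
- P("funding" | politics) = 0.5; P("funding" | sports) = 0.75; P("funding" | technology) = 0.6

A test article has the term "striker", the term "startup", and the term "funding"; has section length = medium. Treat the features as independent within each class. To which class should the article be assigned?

politics: 0.05 × 0.85 × 0.2 × 0.3 × 0.5 = 0.001275
sports: 0.1 × 0.85 × 0.4 × 0.2 × 0.75 = 0.0051
technology: 0.85 × 0.2 × 0.65 × 0.1 × 0.6 = 0.00663
Highest score → technology.

technology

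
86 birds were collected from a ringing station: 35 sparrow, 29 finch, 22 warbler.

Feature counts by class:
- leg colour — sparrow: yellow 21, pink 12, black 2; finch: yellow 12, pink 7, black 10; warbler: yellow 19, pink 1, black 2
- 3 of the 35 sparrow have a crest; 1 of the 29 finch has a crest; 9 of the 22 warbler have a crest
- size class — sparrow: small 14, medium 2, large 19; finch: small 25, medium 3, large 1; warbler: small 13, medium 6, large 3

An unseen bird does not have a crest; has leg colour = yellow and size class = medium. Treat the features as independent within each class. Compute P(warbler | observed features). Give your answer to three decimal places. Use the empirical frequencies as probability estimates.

sparrow: (35/86) × (21/35) × (32/35) × (2/35) ≈ 0.0127575
finch: (29/86) × (12/29) × (28/29) × (3/29) ≈ 0.0139369
warbler: (22/86) × (19/22) × (13/22) × (6/22) ≈ 0.0356045
P(warbler | x) = 0.0356045 / 0.0622989 ≈ 0.572

0.572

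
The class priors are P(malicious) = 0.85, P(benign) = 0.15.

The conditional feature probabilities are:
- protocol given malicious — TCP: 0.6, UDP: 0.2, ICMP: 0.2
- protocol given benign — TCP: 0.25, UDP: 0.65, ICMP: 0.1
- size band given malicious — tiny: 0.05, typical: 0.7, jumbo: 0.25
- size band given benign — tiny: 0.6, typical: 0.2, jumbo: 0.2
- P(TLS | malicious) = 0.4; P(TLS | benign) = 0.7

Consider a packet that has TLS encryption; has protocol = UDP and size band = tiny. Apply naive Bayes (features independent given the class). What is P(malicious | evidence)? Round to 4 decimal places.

0.0767

malicious: 0.85 × 0.2 × 0.05 × 0.4 = 0.0034
benign: 0.15 × 0.65 × 0.6 × 0.7 = 0.04095
P(malicious | x) = 0.0034 / 0.04435 ≈ 0.0767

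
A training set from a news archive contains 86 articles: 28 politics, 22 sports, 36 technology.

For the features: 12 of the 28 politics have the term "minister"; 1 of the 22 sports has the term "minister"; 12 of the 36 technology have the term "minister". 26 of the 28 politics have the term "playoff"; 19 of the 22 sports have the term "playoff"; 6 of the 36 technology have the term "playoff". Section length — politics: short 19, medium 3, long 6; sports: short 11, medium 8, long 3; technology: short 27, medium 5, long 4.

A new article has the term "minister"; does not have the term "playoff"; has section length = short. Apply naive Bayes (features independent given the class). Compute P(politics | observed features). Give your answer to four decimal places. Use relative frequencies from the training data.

0.0714

politics: (28/86) × (12/28) × (2/28) × (19/28) ≈ 0.00676317
sports: (22/86) × (1/22) × (3/22) × (11/22) ≈ 0.000792812
technology: (36/86) × (12/36) × (30/36) × (27/36) ≈ 0.0872093
P(politics | x) = 0.00676317 / 0.094765282 ≈ 0.0714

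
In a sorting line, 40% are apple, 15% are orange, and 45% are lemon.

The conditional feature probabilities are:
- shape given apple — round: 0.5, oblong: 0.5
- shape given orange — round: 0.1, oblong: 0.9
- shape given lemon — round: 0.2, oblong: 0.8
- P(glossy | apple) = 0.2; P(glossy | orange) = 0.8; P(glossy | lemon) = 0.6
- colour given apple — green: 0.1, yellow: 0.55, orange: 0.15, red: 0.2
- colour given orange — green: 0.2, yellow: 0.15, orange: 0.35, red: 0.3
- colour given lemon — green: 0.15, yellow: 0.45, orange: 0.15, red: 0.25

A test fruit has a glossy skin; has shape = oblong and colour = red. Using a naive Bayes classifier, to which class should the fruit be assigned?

lemon

apple: 0.4 × 0.5 × 0.2 × 0.2 = 0.008
orange: 0.15 × 0.9 × 0.8 × 0.3 = 0.0324
lemon: 0.45 × 0.8 × 0.6 × 0.25 = 0.054
Highest score → lemon.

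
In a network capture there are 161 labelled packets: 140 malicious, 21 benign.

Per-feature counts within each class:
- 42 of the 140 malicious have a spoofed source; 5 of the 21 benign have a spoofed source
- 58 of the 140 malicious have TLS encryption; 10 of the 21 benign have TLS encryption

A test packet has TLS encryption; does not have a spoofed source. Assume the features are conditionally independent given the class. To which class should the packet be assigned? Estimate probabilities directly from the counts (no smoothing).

malicious

malicious: (140/161) × (98/140) × (58/140) ≈ 0.252174
benign: (21/161) × (16/21) × (10/21) ≈ 0.0473233
Highest score → malicious.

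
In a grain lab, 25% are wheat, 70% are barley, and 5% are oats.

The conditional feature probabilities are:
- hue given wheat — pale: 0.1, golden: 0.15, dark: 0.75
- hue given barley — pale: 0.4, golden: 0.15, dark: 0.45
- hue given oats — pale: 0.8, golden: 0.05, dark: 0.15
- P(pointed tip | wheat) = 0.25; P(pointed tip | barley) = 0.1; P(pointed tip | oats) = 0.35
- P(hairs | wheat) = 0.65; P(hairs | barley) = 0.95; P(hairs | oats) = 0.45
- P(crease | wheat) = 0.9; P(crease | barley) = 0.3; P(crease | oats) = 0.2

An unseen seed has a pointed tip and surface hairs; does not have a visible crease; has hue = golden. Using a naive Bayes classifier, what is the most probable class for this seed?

barley

wheat: 0.25 × 0.15 × 0.25 × 0.65 × (1−0.9) = 0.000609375
barley: 0.7 × 0.15 × 0.1 × 0.95 × (1−0.3) = 0.0069825
oats: 0.05 × 0.05 × 0.35 × 0.45 × (1−0.2) = 0.000315
Highest score → barley.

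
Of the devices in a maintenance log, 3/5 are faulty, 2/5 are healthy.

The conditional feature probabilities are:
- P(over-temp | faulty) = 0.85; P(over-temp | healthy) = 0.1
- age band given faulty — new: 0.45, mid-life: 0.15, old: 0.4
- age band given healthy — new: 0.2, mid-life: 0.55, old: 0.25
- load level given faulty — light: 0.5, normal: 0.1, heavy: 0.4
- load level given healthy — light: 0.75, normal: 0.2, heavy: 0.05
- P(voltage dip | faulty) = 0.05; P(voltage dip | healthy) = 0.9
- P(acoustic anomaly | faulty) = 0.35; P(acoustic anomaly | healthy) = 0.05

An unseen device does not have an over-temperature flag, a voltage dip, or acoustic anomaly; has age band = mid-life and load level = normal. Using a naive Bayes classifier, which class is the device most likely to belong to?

healthy

faulty: 0.6 × (1−0.85) × 0.15 × 0.1 × (1−0.05) × (1−0.35) = 0.000833625
healthy: 0.4 × (1−0.1) × 0.55 × 0.2 × (1−0.9) × (1−0.05) = 0.003762
Highest score → healthy.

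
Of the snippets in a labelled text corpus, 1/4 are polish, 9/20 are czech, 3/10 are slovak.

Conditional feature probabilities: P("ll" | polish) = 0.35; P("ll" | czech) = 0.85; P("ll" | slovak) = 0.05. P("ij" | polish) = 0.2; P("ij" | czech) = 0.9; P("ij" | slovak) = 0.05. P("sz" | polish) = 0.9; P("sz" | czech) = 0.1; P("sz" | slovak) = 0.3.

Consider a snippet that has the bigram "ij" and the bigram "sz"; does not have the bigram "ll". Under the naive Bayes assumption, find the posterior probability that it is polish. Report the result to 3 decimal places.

polish: 0.25 × (1−0.35) × 0.2 × 0.9 = 0.02925
czech: 0.45 × (1−0.85) × 0.9 × 0.1 = 0.006075
slovak: 0.3 × (1−0.05) × 0.05 × 0.3 = 0.004275
P(polish | x) = 0.02925 / 0.0396 ≈ 0.739

0.739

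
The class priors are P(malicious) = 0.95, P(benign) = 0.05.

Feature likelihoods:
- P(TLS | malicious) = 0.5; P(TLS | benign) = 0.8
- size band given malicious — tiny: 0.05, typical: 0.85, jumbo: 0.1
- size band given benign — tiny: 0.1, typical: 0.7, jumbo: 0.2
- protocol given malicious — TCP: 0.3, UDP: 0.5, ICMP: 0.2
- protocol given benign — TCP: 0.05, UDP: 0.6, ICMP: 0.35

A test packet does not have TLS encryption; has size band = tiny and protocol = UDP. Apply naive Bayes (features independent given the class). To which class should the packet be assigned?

malicious

malicious: 0.95 × (1−0.5) × 0.05 × 0.5 = 0.011875
benign: 0.05 × (1−0.8) × 0.1 × 0.6 = 0.0006
Highest score → malicious.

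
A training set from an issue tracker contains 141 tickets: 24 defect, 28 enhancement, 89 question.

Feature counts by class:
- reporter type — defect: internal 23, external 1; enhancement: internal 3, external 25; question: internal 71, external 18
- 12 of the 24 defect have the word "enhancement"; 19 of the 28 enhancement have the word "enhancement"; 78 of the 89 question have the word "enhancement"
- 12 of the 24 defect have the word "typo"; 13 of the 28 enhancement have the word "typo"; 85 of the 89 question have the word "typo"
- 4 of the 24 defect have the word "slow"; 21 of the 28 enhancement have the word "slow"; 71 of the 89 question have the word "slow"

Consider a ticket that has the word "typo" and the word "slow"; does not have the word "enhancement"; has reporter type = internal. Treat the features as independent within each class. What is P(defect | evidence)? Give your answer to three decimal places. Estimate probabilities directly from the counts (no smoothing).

0.120

defect: (24/141) × (23/24) × (12/24) × (12/24) × (4/24) ≈ 0.00679669
enhancement: (28/141) × (3/28) × (9/28) × (13/28) × (21/28) ≈ 0.0023814
question: (89/141) × (71/89) × (11/89) × (85/89) × (71/89) ≈ 0.0474176
P(defect | x) = 0.00679669 / 0.05659569 ≈ 0.120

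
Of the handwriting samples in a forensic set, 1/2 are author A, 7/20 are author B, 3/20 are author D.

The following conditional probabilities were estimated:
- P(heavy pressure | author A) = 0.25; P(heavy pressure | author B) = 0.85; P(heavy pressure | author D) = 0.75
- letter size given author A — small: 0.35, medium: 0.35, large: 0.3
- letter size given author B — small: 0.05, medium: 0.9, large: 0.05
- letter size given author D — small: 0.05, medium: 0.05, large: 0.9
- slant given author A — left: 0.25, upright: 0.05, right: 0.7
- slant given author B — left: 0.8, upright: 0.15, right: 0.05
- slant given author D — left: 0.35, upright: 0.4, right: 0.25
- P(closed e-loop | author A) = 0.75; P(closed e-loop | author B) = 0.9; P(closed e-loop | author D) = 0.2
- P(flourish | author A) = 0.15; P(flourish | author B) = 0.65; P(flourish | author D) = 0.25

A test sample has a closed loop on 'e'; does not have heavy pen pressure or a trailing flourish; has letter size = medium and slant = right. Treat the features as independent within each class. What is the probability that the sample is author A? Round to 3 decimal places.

0.986

author A: 0.5 × (1−0.25) × 0.35 × 0.7 × 0.75 × (1−0.15) = 0.0585703125
author B: 0.35 × (1−0.85) × 0.9 × 0.05 × 0.9 × (1−0.65) = 0.0007441875
author D: 0.15 × (1−0.75) × 0.05 × 0.25 × 0.2 × (1−0.25) = 0.0000703125
P(author A | x) = 0.0585703125 / 0.0593848125 ≈ 0.986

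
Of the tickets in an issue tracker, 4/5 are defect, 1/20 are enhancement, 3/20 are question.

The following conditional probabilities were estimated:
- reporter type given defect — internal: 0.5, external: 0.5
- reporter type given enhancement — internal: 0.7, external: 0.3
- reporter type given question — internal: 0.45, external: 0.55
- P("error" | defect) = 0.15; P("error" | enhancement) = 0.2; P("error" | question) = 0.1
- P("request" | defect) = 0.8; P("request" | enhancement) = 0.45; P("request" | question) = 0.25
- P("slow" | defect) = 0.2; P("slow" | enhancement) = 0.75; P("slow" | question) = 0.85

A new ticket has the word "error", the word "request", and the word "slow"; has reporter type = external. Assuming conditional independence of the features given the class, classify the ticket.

defect: 0.8 × 0.5 × 0.15 × 0.8 × 0.2 = 0.0096
enhancement: 0.05 × 0.3 × 0.2 × 0.45 × 0.75 = 0.0010125
question: 0.15 × 0.55 × 0.1 × 0.25 × 0.85 = 0.001753125
Highest score → defect.

defect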